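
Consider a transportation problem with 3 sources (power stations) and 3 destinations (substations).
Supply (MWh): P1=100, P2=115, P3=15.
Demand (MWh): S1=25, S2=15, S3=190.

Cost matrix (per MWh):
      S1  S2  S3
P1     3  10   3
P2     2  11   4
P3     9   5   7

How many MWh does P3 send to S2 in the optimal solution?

Optimal shipments:
  P1–S3: 100 × 3 = 300
  P2–S1: 25 × 2 = 50
  P2–S3: 90 × 4 = 360
  P3–S2: 15 × 5 = 75
Total cost = 785.
So P3→S2 carries 15 MWh.

15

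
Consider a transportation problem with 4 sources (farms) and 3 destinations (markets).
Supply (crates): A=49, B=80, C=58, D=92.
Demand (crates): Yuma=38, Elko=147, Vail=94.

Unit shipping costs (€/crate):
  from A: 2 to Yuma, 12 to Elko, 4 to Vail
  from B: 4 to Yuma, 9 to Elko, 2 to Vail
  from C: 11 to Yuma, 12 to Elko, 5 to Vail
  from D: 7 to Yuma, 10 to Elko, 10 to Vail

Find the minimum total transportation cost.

1875

Optimal allocation:
  A→Yuma: 38 crates
  A→Vail: 11 crates
  B→Elko: 55 crates
  B→Vail: 25 crates
  C→Vail: 58 crates
  D→Elko: 92 crates
Total cost = €1875.
(Supply check: A ships 49; B ships 80; C ships 58; D ships 92.)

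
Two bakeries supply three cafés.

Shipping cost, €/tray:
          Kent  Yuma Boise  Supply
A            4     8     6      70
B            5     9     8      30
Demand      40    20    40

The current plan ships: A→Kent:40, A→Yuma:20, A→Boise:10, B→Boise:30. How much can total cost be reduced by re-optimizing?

30

Current plan cost = 40·4 + 20·8 + 10·6 + 30·8 = €620.
Optimal plan:
  A->Kent: 10 trays
  A->Yuma: 20 trays
  A->Boise: 40 trays
  B->Kent: 30 trays
Optimal cost = €590.
Saving = 620 − 590 = €30.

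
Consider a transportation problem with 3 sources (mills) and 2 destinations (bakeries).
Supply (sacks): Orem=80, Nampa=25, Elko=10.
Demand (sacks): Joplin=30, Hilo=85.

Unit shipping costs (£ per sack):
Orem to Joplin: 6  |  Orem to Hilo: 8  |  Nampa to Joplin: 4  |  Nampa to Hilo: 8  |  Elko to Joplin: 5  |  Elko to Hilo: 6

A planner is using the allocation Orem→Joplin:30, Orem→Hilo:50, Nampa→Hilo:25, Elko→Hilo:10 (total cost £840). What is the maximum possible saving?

50

Current plan cost = 30·6 + 50·8 + 25·8 + 10·6 = £840.
Optimal plan:
  Orem to Joplin: 5 sacks
  Orem to Hilo: 75 sacks
  Nampa to Joplin: 25 sacks
  Elko to Hilo: 10 sacks
Optimal cost = £790.
Saving = 840 − 790 = £50.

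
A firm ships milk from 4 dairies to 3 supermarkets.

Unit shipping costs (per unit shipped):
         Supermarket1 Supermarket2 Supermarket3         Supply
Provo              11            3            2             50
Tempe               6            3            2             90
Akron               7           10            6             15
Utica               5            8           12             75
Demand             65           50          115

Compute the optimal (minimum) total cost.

815

Optimal allocation:
  Provo–Supermarket2: 40 × 3 = 120
  Provo–Supermarket3: 10 × 2 = 20
  Tempe–Supermarket3: 90 × 2 = 180
  Akron–Supermarket3: 15 × 6 = 90
  Utica–Supermarket1: 65 × 5 = 325
  Utica–Supermarket2: 10 × 8 = 80
Total = 120 + 20 + 180 + 90 + 325 + 80 = 815.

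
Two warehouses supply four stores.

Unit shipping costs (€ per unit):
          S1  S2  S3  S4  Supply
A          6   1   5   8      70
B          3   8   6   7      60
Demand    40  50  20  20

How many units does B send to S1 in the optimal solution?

Solving gives:
  A→S2: 50 × €1 = €50
  A→S3: 20 × €5 = €100
  B→S1: 40 × €3 = €120
  B→S4: 20 × €7 = €140
Total cost = €410.
So B→S1 carries 40 units.

40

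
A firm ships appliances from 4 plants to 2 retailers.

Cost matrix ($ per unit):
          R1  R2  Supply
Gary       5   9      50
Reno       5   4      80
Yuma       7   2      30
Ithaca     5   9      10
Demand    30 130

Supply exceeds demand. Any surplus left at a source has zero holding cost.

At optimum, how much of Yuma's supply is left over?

0

Minimum-cost shipments:
  Gary–R1: 20 × $5 = $100
  Gary–R2: 20 × $9 = $180
  Reno–R2: 80 × $4 = $320
  Yuma–R2: 30 × $2 = $60
  Ithaca–R1: 10 × $5 = $50
Total cost = $710.
Yuma ships 30 of its 30, leaving 0.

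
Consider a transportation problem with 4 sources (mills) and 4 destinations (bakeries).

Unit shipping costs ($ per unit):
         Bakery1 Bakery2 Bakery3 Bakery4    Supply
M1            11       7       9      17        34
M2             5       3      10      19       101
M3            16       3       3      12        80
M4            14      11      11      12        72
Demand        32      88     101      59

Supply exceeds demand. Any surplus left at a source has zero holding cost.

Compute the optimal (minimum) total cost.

Optimal allocation:
  M1–Bakery2: 19 × $7 = $133
  M1–Bakery3: 15 × $9 = $135
  M2–Bakery1: 32 × $5 = $160
  M2–Bakery2: 69 × $3 = $207
  M3–Bakery3: 80 × $3 = $240
  M4–Bakery3: 6 × $11 = $66
  M4–Bakery4: 59 × $12 = $708
Total = 133 + 135 + 160 + 207 + 240 + 66 + 708 = $1649.
(Supply check: M1 ships 34; M2 ships 101; M3 ships 80; M4 ships 65.)

1649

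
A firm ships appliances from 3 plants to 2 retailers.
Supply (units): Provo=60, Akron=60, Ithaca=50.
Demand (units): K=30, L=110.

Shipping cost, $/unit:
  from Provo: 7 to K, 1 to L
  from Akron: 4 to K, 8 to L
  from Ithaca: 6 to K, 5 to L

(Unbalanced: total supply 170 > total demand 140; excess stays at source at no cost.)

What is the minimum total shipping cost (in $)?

An optimal shipping plan:
  Provo→L: 60 × $1 = $60
  Akron→K: 30 × $4 = $120
  Ithaca→L: 50 × $5 = $250
Total = 60 + 120 + 250 = $430.
(Supply check: Provo ships 60; Akron ships 30; Ithaca ships 50.)

430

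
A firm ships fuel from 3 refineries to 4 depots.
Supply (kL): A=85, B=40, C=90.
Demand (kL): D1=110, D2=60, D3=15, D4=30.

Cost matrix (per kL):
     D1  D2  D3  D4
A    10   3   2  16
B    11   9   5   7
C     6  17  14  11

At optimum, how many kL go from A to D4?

0

The minimum-cost plan:
  A–D1: 10 kL
  A–D2: 60 kL
  A–D3: 15 kL
  B–D1: 10 kL
  B–D4: 30 kL
  C–D1: 90 kL
Total cost = 1170.
The route A→D4 is not used.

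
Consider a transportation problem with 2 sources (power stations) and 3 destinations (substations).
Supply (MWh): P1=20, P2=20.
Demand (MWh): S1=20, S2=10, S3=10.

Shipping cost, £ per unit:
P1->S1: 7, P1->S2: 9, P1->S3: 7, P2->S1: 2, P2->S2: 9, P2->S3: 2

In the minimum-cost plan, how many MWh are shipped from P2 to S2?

The minimum-cost plan:
  P1 to S2: 10 MWh
  P1 to S3: 10 MWh
  P2 to S1: 20 MWh
Total cost = £200.
The route P2→S2 is not used.

0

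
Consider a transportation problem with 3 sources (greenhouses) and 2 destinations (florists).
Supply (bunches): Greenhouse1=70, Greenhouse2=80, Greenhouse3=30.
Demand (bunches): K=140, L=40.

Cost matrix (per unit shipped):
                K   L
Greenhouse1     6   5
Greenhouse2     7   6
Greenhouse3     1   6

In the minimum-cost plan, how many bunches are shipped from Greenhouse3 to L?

0

The minimum-cost plan:
  Greenhouse1→K: 30 bunches
  Greenhouse1→L: 40 bunches
  Greenhouse2→K: 80 bunches
  Greenhouse3→K: 30 bunches
Total cost = 970.
The route Greenhouse3→L is not used.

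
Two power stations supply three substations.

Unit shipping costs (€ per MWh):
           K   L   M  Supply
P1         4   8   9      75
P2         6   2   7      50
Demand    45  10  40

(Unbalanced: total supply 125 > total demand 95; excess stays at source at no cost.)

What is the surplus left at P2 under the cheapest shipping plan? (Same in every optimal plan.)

Minimum-cost shipments:
  P1→K: 45 × €4 = €180
  P2→L: 10 × €2 = €20
  P2→M: 40 × €7 = €280
Total cost = €480.
P2 ships 50 of its 50, leaving 0.

0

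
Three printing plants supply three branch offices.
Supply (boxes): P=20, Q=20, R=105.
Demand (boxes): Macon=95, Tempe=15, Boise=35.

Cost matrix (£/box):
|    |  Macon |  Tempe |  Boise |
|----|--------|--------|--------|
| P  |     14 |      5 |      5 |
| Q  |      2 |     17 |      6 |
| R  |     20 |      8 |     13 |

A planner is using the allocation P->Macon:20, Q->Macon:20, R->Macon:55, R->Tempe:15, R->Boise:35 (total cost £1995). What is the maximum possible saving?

Current plan cost = 20·14 + 20·2 + 55·20 + 15·8 + 35·13 = £1995.
Optimal plan:
  P->Boise: 20 × £5 = £100
  Q->Macon: 20 × £2 = £40
  R->Macon: 75 × £20 = £1500
  R->Tempe: 15 × £8 = £120
  R->Boise: 15 × £13 = £195
Optimal cost = £1955.
Saving = 1995 − 1955 = £40.

40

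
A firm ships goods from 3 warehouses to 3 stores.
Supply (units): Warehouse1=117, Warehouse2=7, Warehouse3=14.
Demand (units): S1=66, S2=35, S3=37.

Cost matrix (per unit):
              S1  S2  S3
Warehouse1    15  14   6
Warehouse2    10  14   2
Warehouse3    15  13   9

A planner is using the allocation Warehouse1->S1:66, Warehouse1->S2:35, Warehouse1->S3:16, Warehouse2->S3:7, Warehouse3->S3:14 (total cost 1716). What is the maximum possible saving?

Current plan cost = 66·15 + 35·14 + 16·6 + 7·2 + 14·9 = 1716.
Optimal plan:
  Warehouse1→S1: 59 units
  Warehouse1→S2: 21 units
  Warehouse1→S3: 37 units
  Warehouse2→S1: 7 units
  Warehouse3→S2: 14 units
Optimal cost = 1653.
Saving = 1716 − 1653 = 63.

63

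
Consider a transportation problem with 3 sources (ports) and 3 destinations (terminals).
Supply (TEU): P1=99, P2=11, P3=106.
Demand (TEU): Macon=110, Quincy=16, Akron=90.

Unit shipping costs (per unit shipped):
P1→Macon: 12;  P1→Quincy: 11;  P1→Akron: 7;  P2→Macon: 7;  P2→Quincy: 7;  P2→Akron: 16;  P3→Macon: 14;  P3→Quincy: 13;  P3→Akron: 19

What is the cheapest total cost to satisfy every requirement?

2283

One minimum-cost allocation:
  P1→Quincy: 9 × 11 = 99
  P1→Akron: 90 × 7 = 630
  P2→Macon: 11 × 7 = 77
  P3→Macon: 99 × 14 = 1386
  P3→Quincy: 7 × 13 = 91
Total = 99 + 630 + 77 + 1386 + 91 = 2283.
(Supply check: P1 ships 99; P2 ships 11; P3 ships 106.)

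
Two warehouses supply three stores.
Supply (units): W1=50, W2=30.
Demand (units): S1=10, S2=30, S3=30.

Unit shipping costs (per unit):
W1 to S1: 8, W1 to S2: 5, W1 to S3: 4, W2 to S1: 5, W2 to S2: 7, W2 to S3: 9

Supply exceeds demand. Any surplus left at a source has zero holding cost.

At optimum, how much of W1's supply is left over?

Minimum-cost shipments:
  W1->S2: 20 × 5 = 100
  W1->S3: 30 × 4 = 120
  W2->S1: 10 × 5 = 50
  W2->S2: 10 × 7 = 70
Total cost = 340.
W1 ships 50 of its 50, leaving 0.

0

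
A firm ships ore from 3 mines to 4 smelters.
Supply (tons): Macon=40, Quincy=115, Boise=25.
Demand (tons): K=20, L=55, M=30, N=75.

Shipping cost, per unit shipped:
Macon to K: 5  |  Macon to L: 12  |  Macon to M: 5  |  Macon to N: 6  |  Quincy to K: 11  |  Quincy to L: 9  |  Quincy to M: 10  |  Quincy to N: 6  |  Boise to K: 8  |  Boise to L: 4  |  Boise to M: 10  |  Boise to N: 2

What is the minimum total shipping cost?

Optimal allocation:
  Macon–K: 20 × 5 = 100
  Macon–M: 20 × 5 = 100
  Quincy–L: 30 × 9 = 270
  Quincy–M: 10 × 10 = 100
  Quincy–N: 75 × 6 = 450
  Boise–L: 25 × 4 = 100
Total = 100 + 100 + 270 + 100 + 450 + 100 = 1120.

1120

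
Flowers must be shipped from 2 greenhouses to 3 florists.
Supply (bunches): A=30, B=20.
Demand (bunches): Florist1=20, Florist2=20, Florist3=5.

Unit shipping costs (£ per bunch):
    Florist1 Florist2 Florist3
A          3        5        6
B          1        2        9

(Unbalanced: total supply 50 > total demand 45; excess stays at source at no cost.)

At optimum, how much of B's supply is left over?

0

Minimum-cost shipments:
  A to Florist1: 20 × £3 = £60
  A to Florist3: 5 × £6 = £30
  B to Florist2: 20 × £2 = £40
Total cost = £130.
B ships 20 of its 20, leaving 0.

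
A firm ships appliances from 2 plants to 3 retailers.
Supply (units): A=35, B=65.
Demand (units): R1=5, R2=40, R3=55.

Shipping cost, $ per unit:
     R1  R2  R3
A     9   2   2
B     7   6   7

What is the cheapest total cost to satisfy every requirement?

485

An optimal shipping plan:
  A->R3: 35 × $2 = $70
  B->R1: 5 × $7 = $35
  B->R2: 40 × $6 = $240
  B->R3: 20 × $7 = $140
Total = 70 + 35 + 240 + 140 = $485.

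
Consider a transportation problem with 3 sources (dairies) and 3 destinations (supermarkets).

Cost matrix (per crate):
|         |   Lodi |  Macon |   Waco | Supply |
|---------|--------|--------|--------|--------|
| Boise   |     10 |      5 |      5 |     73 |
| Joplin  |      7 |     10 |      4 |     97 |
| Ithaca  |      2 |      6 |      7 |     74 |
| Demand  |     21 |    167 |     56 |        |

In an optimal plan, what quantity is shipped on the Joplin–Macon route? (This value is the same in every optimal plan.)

Solving gives:
  Boise to Macon: 73 × 5 = 365
  Joplin to Macon: 41 × 10 = 410
  Joplin to Waco: 56 × 4 = 224
  Ithaca to Lodi: 21 × 2 = 42
  Ithaca to Macon: 53 × 6 = 318
Total cost = 1359.
So Joplin→Macon carries 41 crates.

41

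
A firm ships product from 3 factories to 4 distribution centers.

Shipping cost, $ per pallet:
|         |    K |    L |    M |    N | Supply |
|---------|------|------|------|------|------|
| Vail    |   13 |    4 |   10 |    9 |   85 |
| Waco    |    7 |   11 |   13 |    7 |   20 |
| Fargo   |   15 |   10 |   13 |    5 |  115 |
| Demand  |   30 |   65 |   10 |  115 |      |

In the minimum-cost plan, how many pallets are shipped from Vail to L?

65

Optimal shipments:
  Vail–K: 10 × $13 = $130
  Vail–L: 65 × $4 = $260
  Vail–M: 10 × $10 = $100
  Waco–K: 20 × $7 = $140
  Fargo–N: 115 × $5 = $575
Total cost = $1205.
So Vail→L carries 65 pallets.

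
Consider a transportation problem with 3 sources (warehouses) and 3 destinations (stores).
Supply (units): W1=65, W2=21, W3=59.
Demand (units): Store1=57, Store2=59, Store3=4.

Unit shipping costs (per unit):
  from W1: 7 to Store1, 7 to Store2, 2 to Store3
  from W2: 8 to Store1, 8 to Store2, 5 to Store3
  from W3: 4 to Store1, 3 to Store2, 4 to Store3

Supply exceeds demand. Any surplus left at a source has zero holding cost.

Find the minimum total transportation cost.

A cheapest plan:
  W1–Store1: 57 × 7 = 399
  W1–Store3: 4 × 2 = 8
  W3–Store2: 59 × 3 = 177
Total = 399 + 8 + 177 = 584.

584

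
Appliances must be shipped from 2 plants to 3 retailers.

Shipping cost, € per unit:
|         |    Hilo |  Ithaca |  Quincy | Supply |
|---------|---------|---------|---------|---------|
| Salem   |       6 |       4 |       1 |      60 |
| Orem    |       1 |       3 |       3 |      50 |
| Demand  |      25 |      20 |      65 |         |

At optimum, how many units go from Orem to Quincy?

5

Optimal shipments:
  Salem→Quincy: 60 × €1 = €60
  Orem→Hilo: 25 × €1 = €25
  Orem→Ithaca: 20 × €3 = €60
  Orem→Quincy: 5 × €3 = €15
Total cost = €160.
So Orem→Quincy carries 5 units.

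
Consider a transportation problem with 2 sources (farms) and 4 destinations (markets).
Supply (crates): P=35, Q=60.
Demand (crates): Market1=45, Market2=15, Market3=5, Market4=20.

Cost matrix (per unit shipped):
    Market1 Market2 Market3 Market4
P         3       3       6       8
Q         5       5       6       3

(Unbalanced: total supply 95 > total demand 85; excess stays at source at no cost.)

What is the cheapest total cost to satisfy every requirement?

A cheapest plan:
  P→Market1: 35 crates
  Q→Market1: 10 crates
  Q→Market2: 15 crates
  Q→Market3: 5 crates
  Q→Market4: 20 crates
Total cost = 320.
(Supply check: P ships 35; Q ships 50.)

320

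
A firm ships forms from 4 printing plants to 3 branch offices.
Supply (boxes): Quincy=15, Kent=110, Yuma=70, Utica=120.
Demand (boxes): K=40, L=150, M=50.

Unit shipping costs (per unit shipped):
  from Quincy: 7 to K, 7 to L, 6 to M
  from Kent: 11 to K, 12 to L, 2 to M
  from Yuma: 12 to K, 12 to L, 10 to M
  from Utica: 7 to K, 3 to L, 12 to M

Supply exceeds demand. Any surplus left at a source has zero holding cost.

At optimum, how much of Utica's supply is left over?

Minimum-cost shipments:
  Quincy to L: 15 boxes
  Kent to K: 40 boxes
  Kent to M: 50 boxes
  Yuma to L: 15 boxes
  Utica to L: 120 boxes
Total cost = 1185.
Utica ships 120 of its 120, leaving 0.

0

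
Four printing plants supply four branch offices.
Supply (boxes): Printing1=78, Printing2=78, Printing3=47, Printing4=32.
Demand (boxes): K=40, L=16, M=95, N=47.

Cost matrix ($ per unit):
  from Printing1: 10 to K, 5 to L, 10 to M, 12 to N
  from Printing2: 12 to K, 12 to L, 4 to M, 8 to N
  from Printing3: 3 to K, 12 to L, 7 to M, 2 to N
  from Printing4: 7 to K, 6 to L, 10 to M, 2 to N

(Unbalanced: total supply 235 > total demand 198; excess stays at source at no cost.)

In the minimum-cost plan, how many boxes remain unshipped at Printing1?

37

Minimum-cost shipments:
  Printing1–K: 8 × $10 = $80
  Printing1–L: 16 × $5 = $80
  Printing1–M: 17 × $10 = $170
  Printing2–M: 78 × $4 = $312
  Printing3–K: 32 × $3 = $96
  Printing3–N: 15 × $2 = $30
  Printing4–N: 32 × $2 = $64
Total cost = $832.
Printing1 ships 41 of its 78, leaving 37.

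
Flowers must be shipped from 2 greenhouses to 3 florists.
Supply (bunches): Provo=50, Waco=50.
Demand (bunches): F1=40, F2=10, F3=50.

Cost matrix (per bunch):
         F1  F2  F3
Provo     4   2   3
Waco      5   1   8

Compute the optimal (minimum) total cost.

360

An optimal shipping plan:
  Provo–F3: 50 × 3 = 150
  Waco–F1: 40 × 5 = 200
  Waco–F2: 10 × 1 = 10
Total = 150 + 200 + 10 = 360.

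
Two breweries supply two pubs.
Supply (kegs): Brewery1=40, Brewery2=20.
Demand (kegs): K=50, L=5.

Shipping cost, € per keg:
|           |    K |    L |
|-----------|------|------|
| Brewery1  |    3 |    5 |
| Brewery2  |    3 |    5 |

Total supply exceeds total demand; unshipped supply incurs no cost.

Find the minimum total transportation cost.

Optimal allocation:
  Brewery1 to K: 30 × €3 = €90
  Brewery1 to L: 5 × €5 = €25
  Brewery2 to K: 20 × €3 = €60
Total = 90 + 25 + 60 = €175.

175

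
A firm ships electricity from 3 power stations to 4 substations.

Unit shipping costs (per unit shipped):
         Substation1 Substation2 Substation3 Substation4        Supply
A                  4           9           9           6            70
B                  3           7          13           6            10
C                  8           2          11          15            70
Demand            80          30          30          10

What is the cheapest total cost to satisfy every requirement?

800

Optimal allocation:
  A->Substation1: 60 × 4 = 240
  A->Substation4: 10 × 6 = 60
  B->Substation1: 10 × 3 = 30
  C->Substation1: 10 × 8 = 80
  C->Substation2: 30 × 2 = 60
  C->Substation3: 30 × 11 = 330
Total = 240 + 60 + 30 + 80 + 60 + 330 = 800.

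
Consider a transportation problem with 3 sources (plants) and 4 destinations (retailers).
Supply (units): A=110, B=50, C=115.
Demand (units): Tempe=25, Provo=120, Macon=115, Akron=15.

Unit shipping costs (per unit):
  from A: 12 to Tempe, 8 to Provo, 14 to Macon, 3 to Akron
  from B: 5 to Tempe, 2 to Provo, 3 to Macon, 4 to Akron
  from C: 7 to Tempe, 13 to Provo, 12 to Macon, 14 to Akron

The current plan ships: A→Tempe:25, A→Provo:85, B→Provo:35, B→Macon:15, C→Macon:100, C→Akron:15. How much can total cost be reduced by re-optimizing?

Current plan cost = 25·12 + 85·8 + 35·2 + 15·3 + 100·12 + 15·14 = 2505.
Optimal plan:
  A→Provo: 95 × 8 = 760
  A→Akron: 15 × 3 = 45
  B→Provo: 25 × 2 = 50
  B→Macon: 25 × 3 = 75
  C→Tempe: 25 × 7 = 175
  C→Macon: 90 × 12 = 1080
Optimal cost = 2185.
Saving = 2505 − 2185 = 320.

320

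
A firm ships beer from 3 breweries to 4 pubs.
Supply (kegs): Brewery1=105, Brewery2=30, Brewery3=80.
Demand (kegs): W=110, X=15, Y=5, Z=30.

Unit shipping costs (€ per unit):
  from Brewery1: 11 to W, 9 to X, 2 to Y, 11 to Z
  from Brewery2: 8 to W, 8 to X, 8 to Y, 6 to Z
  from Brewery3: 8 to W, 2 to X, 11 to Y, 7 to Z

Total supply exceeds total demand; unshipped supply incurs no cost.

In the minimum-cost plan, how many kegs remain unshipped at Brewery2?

An optimal plan:
  Brewery1→W: 45 kegs
  Brewery1→Y: 5 kegs
  Brewery2→Z: 30 kegs
  Brewery3→W: 65 kegs
  Brewery3→X: 15 kegs
Total cost = €1235.
Brewery2 ships 30 of its 30, leaving 0.

0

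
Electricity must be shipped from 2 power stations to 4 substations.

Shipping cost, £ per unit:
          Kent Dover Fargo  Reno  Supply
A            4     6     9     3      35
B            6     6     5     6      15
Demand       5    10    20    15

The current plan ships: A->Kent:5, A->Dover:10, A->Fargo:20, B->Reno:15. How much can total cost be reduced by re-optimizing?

105

Current plan cost = 5·4 + 10·6 + 20·9 + 15·6 = £350.
Optimal plan:
  A->Kent: 5 × £4 = £20
  A->Dover: 10 × £6 = £60
  A->Fargo: 5 × £9 = £45
  A->Reno: 15 × £3 = £45
  B->Fargo: 15 × £5 = £75
Optimal cost = £245.
Saving = 350 − 245 = £105.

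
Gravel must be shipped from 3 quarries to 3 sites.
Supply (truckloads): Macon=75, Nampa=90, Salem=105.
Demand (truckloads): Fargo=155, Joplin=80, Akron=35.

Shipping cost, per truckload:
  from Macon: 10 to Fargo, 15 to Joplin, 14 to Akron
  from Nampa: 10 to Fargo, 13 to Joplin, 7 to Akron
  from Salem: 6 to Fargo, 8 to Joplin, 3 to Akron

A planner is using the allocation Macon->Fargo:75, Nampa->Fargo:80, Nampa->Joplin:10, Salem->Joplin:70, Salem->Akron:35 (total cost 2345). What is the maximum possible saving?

Current plan cost = 75·10 + 80·10 + 10·13 + 70·8 + 35·3 = 2345.
Optimal plan:
  Macon to Fargo: 75 truckloads
  Nampa to Fargo: 80 truckloads
  Nampa to Akron: 10 truckloads
  Salem to Joplin: 80 truckloads
  Salem to Akron: 25 truckloads
Optimal cost = 2335.
Saving = 2345 − 2335 = 10.

10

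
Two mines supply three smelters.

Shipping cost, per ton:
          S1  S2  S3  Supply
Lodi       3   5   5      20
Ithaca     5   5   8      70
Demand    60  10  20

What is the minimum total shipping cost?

450

A cheapest plan:
  Lodi–S3: 20 × 5 = 100
  Ithaca–S1: 60 × 5 = 300
  Ithaca–S2: 10 × 5 = 50
Total = 100 + 300 + 50 = 450.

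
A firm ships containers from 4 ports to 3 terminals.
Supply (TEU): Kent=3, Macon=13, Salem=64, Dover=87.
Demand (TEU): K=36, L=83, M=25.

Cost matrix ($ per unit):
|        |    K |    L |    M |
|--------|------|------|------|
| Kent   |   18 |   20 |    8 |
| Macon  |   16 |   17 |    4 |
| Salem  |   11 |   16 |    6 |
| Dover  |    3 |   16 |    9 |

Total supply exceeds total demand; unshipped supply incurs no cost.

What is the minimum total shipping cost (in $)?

1560

One minimum-cost allocation:
  Macon to M: 13 × $4 = $52
  Salem to L: 52 × $16 = $832
  Salem to M: 12 × $6 = $72
  Dover to K: 36 × $3 = $108
  Dover to L: 31 × $16 = $496
Total = 52 + 832 + 72 + 108 + 496 = $1560.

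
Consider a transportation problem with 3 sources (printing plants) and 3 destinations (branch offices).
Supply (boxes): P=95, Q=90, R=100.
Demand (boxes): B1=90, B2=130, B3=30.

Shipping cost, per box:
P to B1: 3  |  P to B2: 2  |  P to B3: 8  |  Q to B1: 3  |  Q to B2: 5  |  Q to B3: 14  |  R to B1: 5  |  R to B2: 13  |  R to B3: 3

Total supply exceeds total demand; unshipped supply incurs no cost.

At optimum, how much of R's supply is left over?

Minimum-cost shipments:
  P->B2: 95 boxes
  Q->B1: 55 boxes
  Q->B2: 35 boxes
  R->B1: 35 boxes
  R->B3: 30 boxes
Total cost = 795.
R ships 65 of its 100, leaving 35.

35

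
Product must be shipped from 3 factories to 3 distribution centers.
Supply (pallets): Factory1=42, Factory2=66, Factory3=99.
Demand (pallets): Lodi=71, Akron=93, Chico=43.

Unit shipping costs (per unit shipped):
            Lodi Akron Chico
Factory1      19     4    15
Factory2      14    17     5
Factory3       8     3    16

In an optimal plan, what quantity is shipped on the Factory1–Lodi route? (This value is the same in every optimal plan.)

0

The minimum-cost plan:
  Factory1 to Akron: 42 × 4 = 168
  Factory2 to Lodi: 23 × 14 = 322
  Factory2 to Chico: 43 × 5 = 215
  Factory3 to Lodi: 48 × 8 = 384
  Factory3 to Akron: 51 × 3 = 153
Total cost = 1242.
The route Factory1→Lodi is not used.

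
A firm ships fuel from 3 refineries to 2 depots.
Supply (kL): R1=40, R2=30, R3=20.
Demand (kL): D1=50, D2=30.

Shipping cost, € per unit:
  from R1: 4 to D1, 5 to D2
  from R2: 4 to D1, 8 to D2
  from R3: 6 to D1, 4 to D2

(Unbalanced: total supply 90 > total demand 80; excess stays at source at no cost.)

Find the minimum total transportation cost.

An optimal shipping plan:
  R1–D1: 20 kL
  R1–D2: 10 kL
  R2–D1: 30 kL
  R3–D2: 20 kL
Total cost = €330.
(Supply check: R1 ships 30; R2 ships 30; R3 ships 20.)

330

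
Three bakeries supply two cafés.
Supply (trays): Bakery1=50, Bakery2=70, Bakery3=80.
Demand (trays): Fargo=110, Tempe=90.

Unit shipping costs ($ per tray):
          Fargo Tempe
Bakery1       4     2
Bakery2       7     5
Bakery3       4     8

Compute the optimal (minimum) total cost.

One minimum-cost allocation:
  Bakery1->Fargo: 30 trays
  Bakery1->Tempe: 20 trays
  Bakery2->Tempe: 70 trays
  Bakery3->Fargo: 80 trays
Total cost = $830.

830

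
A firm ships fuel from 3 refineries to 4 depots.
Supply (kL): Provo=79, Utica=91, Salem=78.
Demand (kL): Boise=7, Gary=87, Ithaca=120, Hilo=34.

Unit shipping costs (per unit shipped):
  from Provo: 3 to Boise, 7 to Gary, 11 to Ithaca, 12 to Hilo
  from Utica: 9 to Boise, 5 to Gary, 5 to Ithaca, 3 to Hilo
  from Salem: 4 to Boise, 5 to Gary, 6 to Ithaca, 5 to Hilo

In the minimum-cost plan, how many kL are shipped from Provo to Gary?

The minimum-cost plan:
  Provo→Boise: 7 × 3 = 21
  Provo→Gary: 72 × 7 = 504
  Utica→Ithaca: 57 × 5 = 285
  Utica→Hilo: 34 × 3 = 102
  Salem→Gary: 15 × 5 = 75
  Salem→Ithaca: 63 × 6 = 378
Total cost = 1365.
So Provo→Gary carries 72 kL.

72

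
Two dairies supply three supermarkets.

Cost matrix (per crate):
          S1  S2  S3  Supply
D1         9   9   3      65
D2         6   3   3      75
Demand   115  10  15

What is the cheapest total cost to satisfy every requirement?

One minimum-cost allocation:
  D1->S1: 50 crates
  D1->S3: 15 crates
  D2->S1: 65 crates
  D2->S2: 10 crates
Total cost = 915.
(Supply check: D1 ships 65; D2 ships 75.)

915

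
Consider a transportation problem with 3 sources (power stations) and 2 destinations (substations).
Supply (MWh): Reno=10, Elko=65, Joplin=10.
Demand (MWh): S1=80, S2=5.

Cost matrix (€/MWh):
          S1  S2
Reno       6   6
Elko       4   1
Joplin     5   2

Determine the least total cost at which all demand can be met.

One minimum-cost allocation:
  Reno to S1: 10 × €6 = €60
  Elko to S1: 65 × €4 = €260
  Joplin to S1: 5 × €5 = €25
  Joplin to S2: 5 × €2 = €10
Total = 60 + 260 + 25 + 10 = €355.

355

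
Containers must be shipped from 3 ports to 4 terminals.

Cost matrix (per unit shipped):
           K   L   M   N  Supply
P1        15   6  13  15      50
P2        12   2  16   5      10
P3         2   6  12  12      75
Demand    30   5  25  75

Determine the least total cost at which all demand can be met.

One minimum-cost allocation:
  P1→L: 5 TEU
  P1→M: 25 TEU
  P1→N: 20 TEU
  P2→N: 10 TEU
  P3→K: 30 TEU
  P3→N: 45 TEU
Total cost = 1305.

1305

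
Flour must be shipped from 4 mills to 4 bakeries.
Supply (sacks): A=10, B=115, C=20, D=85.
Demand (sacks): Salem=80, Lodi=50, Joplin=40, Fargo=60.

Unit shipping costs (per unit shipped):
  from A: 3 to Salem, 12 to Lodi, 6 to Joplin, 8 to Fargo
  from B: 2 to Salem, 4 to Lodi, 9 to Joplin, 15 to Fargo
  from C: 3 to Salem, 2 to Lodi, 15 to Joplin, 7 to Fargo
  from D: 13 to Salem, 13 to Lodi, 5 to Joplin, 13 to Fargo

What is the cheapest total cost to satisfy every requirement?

An optimal shipping plan:
  A→Fargo: 10 × 8 = 80
  B→Salem: 80 × 2 = 160
  B→Lodi: 35 × 4 = 140
  C→Lodi: 15 × 2 = 30
  C→Fargo: 5 × 7 = 35
  D→Joplin: 40 × 5 = 200
  D→Fargo: 45 × 13 = 585
Total = 80 + 160 + 140 + 30 + 35 + 200 + 585 = 1230.

1230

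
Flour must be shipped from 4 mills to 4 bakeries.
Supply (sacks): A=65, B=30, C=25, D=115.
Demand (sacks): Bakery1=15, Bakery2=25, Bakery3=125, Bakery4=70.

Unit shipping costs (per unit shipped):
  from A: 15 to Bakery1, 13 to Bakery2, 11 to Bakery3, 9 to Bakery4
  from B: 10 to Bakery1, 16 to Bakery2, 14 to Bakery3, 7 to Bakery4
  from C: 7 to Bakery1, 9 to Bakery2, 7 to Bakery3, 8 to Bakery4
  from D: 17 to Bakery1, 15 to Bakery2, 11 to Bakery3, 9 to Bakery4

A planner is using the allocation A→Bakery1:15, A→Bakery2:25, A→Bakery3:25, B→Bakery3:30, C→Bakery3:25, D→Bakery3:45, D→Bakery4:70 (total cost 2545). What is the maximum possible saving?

Current plan cost = 15·15 + 25·13 + 25·11 + 30·14 + 25·7 + 45·11 + 70·9 = 2545.
Optimal plan:
  A–Bakery2: 25 sacks
  A–Bakery4: 40 sacks
  B–Bakery4: 30 sacks
  C–Bakery1: 15 sacks
  C–Bakery3: 10 sacks
  D–Bakery3: 115 sacks
Optimal cost = 2335.
Saving = 2545 − 2335 = 210.

210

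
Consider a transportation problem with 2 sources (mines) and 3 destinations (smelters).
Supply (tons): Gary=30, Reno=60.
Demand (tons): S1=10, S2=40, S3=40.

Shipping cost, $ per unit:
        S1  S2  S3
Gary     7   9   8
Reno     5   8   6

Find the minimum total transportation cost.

A cheapest plan:
  Gary→S2: 30 × $9 = $270
  Reno→S1: 10 × $5 = $50
  Reno→S2: 10 × $8 = $80
  Reno→S3: 40 × $6 = $240
Total = 270 + 50 + 80 + 240 = $640.

640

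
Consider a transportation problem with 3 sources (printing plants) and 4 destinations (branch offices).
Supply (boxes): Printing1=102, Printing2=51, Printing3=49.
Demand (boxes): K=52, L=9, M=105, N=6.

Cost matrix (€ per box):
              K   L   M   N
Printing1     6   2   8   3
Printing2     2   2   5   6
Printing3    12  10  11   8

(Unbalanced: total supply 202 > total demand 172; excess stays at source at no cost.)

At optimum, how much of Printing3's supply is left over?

30

An optimal plan:
  Printing1 to K: 1 × €6 = €6
  Printing1 to L: 9 × €2 = €18
  Printing1 to M: 86 × €8 = €688
  Printing1 to N: 6 × €3 = €18
  Printing2 to K: 51 × €2 = €102
  Printing3 to M: 19 × €11 = €209
Total cost = €1041.
Printing3 ships 19 of its 49, leaving 30.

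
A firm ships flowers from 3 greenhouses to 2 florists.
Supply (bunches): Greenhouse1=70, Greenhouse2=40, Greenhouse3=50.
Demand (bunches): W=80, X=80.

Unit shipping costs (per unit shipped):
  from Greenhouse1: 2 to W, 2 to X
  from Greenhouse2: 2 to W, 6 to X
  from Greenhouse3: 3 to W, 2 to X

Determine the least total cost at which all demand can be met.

320

Optimal allocation:
  Greenhouse1 to W: 40 × 2 = 80
  Greenhouse1 to X: 30 × 2 = 60
  Greenhouse2 to W: 40 × 2 = 80
  Greenhouse3 to X: 50 × 2 = 100
Total = 80 + 60 + 80 + 100 = 320.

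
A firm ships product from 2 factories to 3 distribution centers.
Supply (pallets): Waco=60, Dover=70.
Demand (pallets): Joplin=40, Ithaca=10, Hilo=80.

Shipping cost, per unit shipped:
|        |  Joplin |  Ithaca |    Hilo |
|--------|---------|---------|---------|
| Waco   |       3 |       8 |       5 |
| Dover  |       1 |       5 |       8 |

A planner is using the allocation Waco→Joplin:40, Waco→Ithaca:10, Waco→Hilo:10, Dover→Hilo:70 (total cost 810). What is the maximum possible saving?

Current plan cost = 40·3 + 10·8 + 10·5 + 70·8 = 810.
Optimal plan:
  Waco–Hilo: 60 × 5 = 300
  Dover–Joplin: 40 × 1 = 40
  Dover–Ithaca: 10 × 5 = 50
  Dover–Hilo: 20 × 8 = 160
Optimal cost = 550.
Saving = 810 − 550 = 260.

260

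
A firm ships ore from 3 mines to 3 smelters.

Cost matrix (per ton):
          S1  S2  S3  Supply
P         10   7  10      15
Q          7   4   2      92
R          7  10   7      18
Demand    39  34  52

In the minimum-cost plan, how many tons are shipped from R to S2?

0

Solving gives:
  P→S2: 15 × 7 = 105
  Q→S1: 21 × 7 = 147
  Q→S2: 19 × 4 = 76
  Q→S3: 52 × 2 = 104
  R→S1: 18 × 7 = 126
Total cost = 558.
The route R→S2 is not used.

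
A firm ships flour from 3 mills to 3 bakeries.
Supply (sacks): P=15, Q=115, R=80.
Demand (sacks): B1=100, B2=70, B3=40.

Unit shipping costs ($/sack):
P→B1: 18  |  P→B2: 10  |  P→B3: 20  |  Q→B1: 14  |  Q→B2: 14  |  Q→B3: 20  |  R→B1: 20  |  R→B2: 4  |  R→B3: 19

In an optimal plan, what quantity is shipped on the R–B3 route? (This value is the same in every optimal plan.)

The minimum-cost plan:
  P->B3: 15 × $20 = $300
  Q->B1: 100 × $14 = $1400
  Q->B3: 15 × $20 = $300
  R->B2: 70 × $4 = $280
  R->B3: 10 × $19 = $190
Total cost = $2470.
So R→B3 carries 10 sacks.

10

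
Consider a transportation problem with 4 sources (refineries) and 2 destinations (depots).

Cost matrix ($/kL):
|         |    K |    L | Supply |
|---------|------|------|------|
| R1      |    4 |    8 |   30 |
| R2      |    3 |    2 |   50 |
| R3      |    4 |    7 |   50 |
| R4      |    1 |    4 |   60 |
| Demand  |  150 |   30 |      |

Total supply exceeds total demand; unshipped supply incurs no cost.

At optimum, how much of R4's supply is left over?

An optimal plan:
  R1→K: 20 × $4 = $80
  R2→K: 20 × $3 = $60
  R2→L: 30 × $2 = $60
  R3→K: 50 × $4 = $200
  R4→K: 60 × $1 = $60
Total cost = $460.
R4 ships 60 of its 60, leaving 0.

0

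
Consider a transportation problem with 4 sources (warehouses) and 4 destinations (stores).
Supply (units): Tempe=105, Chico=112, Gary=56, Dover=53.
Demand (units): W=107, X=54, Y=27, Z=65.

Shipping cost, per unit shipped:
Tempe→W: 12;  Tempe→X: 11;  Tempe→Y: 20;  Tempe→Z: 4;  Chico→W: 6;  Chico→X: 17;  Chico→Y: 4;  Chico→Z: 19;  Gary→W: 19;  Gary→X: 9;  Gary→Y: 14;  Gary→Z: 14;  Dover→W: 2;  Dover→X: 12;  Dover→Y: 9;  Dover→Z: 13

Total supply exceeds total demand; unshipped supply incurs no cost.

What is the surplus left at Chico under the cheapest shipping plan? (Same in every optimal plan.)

31

An optimal plan:
  Tempe->Z: 65 × 4 = 260
  Chico->W: 54 × 6 = 324
  Chico->Y: 27 × 4 = 108
  Gary->X: 54 × 9 = 486
  Dover->W: 53 × 2 = 106
Total cost = 1284.
Chico ships 81 of its 112, leaving 31.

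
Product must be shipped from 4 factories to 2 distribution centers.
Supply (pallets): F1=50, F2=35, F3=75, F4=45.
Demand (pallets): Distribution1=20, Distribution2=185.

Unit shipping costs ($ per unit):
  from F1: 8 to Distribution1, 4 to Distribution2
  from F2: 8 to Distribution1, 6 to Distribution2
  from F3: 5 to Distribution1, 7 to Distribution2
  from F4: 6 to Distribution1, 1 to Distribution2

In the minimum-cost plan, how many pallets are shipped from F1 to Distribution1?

The minimum-cost plan:
  F1–Distribution2: 50 × $4 = $200
  F2–Distribution2: 35 × $6 = $210
  F3–Distribution1: 20 × $5 = $100
  F3–Distribution2: 55 × $7 = $385
  F4–Distribution2: 45 × $1 = $45
Total cost = $940.
The route F1→Distribution1 is not used.

0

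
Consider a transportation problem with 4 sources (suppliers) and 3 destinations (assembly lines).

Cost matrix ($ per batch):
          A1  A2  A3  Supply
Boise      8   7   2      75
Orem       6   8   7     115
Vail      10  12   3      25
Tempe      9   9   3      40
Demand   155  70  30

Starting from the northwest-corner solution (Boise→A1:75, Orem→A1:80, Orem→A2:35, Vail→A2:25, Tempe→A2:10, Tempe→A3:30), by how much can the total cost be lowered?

215

Current plan cost = 75·8 + 80·6 + 35·8 + 25·12 + 10·9 + 30·3 = $1840.
Optimal plan:
  Boise->A2: 70 × $7 = $490
  Boise->A3: 5 × $2 = $10
  Orem->A1: 115 × $6 = $690
  Vail->A3: 25 × $3 = $75
  Tempe->A1: 40 × $9 = $360
Optimal cost = $1625.
Saving = 1840 − 1625 = $215.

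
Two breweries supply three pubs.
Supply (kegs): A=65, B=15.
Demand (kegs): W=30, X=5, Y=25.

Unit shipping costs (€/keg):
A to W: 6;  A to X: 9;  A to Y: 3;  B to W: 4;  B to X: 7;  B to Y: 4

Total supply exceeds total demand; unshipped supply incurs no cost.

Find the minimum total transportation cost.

270

A cheapest plan:
  A to W: 15 × €6 = €90
  A to X: 5 × €9 = €45
  A to Y: 25 × €3 = €75
  B to W: 15 × €4 = €60
Total = 90 + 45 + 75 + 60 = €270.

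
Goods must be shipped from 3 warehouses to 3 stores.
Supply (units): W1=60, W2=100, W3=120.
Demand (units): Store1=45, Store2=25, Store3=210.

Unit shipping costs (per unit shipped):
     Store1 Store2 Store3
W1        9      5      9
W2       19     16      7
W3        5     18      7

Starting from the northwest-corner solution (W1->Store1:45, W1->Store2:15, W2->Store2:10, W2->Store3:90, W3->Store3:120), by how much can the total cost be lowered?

220

Current plan cost = 45·9 + 15·5 + 10·16 + 90·7 + 120·7 = 2110.
Optimal plan:
  W1->Store2: 25 units
  W1->Store3: 35 units
  W2->Store3: 100 units
  W3->Store1: 45 units
  W3->Store3: 75 units
Optimal cost = 1890.
Saving = 2110 − 1890 = 220.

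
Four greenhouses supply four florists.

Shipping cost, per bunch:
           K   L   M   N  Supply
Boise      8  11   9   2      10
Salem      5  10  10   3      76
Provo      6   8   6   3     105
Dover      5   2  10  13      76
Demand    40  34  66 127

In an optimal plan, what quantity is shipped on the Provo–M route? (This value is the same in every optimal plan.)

64

Solving gives:
  Boise->N: 10 bunches
  Salem->N: 76 bunches
  Provo->M: 64 bunches
  Provo->N: 41 bunches
  Dover->K: 40 bunches
  Dover->L: 34 bunches
  Dover->M: 2 bunches
Total cost = 1043.
So Provo→M carries 64 bunches.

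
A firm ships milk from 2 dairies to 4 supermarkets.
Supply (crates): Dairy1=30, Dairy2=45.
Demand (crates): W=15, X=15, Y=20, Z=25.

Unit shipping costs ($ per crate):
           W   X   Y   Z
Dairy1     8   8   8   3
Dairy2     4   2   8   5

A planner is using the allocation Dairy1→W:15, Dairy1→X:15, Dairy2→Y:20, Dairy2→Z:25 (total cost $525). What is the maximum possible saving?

Current plan cost = 15·8 + 15·8 + 20·8 + 25·5 = $525.
Optimal plan:
  Dairy1→Y: 5 × $8 = $40
  Dairy1→Z: 25 × $3 = $75
  Dairy2→W: 15 × $4 = $60
  Dairy2→X: 15 × $2 = $30
  Dairy2→Y: 15 × $8 = $120
Optimal cost = $325.
Saving = 525 − 325 = $200.

200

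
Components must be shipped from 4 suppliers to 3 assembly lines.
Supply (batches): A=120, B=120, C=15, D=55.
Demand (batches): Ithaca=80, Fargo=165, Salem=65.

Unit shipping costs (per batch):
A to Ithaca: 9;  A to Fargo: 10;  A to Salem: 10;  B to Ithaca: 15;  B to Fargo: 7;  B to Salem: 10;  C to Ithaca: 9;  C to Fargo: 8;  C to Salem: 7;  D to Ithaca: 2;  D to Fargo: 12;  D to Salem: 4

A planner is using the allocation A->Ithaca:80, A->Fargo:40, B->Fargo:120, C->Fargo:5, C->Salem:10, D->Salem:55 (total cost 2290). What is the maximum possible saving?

60

Current plan cost = 80·9 + 40·10 + 120·7 + 5·8 + 10·7 + 55·4 = 2290.
Optimal plan:
  A–Ithaca: 25 × 9 = 225
  A–Fargo: 45 × 10 = 450
  A–Salem: 50 × 10 = 500
  B–Fargo: 120 × 7 = 840
  C–Salem: 15 × 7 = 105
  D–Ithaca: 55 × 2 = 110
Optimal cost = 2230.
Saving = 2290 − 2230 = 60.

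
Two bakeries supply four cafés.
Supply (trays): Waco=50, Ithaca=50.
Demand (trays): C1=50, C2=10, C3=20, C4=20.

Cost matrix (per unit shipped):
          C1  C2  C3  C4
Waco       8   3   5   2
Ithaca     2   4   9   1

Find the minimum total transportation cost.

270

Optimal allocation:
  Waco→C2: 10 × 3 = 30
  Waco→C3: 20 × 5 = 100
  Waco→C4: 20 × 2 = 40
  Ithaca→C1: 50 × 2 = 100
Total = 30 + 100 + 40 + 100 = 270.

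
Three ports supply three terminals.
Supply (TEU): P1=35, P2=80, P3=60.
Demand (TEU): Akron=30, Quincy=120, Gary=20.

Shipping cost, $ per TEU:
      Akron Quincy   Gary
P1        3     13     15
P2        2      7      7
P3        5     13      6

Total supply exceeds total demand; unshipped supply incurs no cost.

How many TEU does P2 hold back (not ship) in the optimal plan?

An optimal plan:
  P1→Akron: 30 × $3 = $90
  P1→Quincy: 5 × $13 = $65
  P2→Quincy: 80 × $7 = $560
  P3→Quincy: 35 × $13 = $455
  P3→Gary: 20 × $6 = $120
Total cost = $1290.
P2 ships 80 of its 80, leaving 0.

0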